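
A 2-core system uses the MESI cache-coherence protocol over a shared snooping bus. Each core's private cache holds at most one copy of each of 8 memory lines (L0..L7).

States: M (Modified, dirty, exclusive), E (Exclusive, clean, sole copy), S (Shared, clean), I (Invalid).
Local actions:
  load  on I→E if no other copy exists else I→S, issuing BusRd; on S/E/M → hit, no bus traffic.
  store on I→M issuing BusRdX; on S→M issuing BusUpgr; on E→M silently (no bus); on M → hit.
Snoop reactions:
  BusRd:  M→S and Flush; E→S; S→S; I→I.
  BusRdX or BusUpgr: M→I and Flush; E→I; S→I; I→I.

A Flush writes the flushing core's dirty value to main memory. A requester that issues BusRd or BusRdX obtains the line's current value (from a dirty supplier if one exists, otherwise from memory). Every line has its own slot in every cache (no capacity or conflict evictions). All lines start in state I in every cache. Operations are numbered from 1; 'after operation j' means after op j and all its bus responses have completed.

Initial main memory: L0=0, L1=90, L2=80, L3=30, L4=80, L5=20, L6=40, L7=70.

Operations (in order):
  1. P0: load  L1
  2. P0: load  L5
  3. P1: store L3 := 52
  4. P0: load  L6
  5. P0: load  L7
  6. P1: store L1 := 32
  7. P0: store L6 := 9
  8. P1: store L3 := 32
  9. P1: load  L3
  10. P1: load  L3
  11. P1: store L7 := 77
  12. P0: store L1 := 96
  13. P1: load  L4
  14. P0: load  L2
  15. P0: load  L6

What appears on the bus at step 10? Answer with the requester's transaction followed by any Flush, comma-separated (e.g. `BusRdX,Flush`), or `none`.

bus = none

step 1: P0: load  L1  ⟶  EI  (L1)  txn=BusRd  M[L1]=90
step 2: P0: load  L5  ⟶  EI  (L5)  txn=BusRd  M[L5]=20
step 3: P1: store L3 := 52  ⟶  IM  (L3)  txn=BusRdX  M[L3]=30
step 4: P0: load  L6  ⟶  EI  (L6)  txn=BusRd  M[L6]=40
step 5: P0: load  L7  ⟶  EI  (L7)  txn=BusRd  M[L7]=70
step 6: P1: store L1 := 32  ⟶  IM  (L1)  txn=BusRdX  M[L1]=90
step 7: P0: store L6 := 9  ⟶  MI  (L6)  txn=∅  M[L6]=40
step 8: P1: store L3 := 32  ⟶  IM  (L3)  txn=∅  M[L3]=30
step 9: P1: load  L3  ⟶  IM  (L3)  txn=∅  M[L3]=30
step 10: P1: load  L3  ⟶  IM  (L3)  txn=∅  M[L3]=30
step 11: P1: store L7 := 77  ⟶  IM  (L7)  txn=BusRdX  M[L7]=70
step 12: P0: store L1 := 96  ⟶  MI  (L1)  txn=BusRdX+Flush  M[L1]=32
step 13: P1: load  L4  ⟶  IE  (L4)  txn=BusRd  M[L4]=80
step 14: P0: load  L2  ⟶  EI  (L2)  txn=BusRd  M[L2]=80
step 15: P0: load  L6  ⟶  MI  (L6)  txn=∅  M[L6]=40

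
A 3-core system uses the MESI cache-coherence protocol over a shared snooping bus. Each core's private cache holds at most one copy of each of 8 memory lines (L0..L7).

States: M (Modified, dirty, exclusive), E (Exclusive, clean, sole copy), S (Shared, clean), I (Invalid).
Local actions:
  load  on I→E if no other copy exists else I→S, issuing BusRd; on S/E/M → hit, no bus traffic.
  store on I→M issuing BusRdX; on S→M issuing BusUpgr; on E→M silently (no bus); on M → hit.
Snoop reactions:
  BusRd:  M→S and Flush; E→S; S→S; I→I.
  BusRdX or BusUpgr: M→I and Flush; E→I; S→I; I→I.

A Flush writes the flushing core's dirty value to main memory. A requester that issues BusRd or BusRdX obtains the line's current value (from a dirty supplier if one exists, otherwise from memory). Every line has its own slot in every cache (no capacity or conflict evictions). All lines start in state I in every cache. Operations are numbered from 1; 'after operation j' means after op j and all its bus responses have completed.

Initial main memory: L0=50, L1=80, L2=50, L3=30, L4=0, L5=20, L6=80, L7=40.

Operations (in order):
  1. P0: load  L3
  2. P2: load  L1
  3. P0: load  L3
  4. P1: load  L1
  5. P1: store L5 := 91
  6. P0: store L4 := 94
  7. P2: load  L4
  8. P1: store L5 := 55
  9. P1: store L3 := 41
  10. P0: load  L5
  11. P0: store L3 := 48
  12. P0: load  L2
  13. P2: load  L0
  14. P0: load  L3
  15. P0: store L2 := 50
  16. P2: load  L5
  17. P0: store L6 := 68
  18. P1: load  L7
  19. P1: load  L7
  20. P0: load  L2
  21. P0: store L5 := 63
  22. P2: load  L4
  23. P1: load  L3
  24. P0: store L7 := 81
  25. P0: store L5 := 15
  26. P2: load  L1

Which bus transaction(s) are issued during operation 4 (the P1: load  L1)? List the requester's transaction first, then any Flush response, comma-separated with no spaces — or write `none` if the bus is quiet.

[1] P0: load  L3 | P0:E(30), P1:I, P2:I | bus: BusRd
[2] P2: load  L1 | P0:I, P1:I, P2:E(80) | bus: BusRd
[3] P0: load  L3 | P0:E(30), P1:I, P2:I | bus: none
[4] P1: load  L1 | P0:I, P1:S(80), P2:S(80) | bus: BusRd
[5] P1: store L5 := 91 | P0:I, P1:M(91), P2:I | bus: BusRdX
[6] P0: store L4 := 94 | P0:M(94), P1:I, P2:I | bus: BusRdX
[7] P2: load  L4 | P0:S(94), P1:I, P2:S(94) | bus: BusRd,Flush
[8] P1: store L5 := 55 | P0:I, P1:M(55), P2:I | bus: none
[9] P1: store L3 := 41 | P0:I, P1:M(41), P2:I | bus: BusRdX
[10] P0: load  L5 | P0:S(55), P1:S(55), P2:I | bus: BusRd,Flush
[11] P0: store L3 := 48 | P0:M(48), P1:I, P2:I | bus: BusRdX,Flush
[12] P0: load  L2 | P0:E(50), P1:I, P2:I | bus: BusRd
[13] P2: load  L0 | P0:I, P1:I, P2:E(50) | bus: BusRd
[14] P0: load  L3 | P0:M(48), P1:I, P2:I | bus: none
[15] P0: store L2 := 50 | P0:M(50), P1:I, P2:I | bus: none
[16] P2: load  L5 | P0:S(55), P1:S(55), P2:S(55) | bus: BusRd
[17] P0: store L6 := 68 | P0:M(68), P1:I, P2:I | bus: BusRdX
[18] P1: load  L7 | P0:I, P1:E(40), P2:I | bus: BusRd
[19] P1: load  L7 | P0:I, P1:E(40), P2:I | bus: none
[20] P0: load  L2 | P0:M(50), P1:I, P2:I | bus: none
[21] P0: store L5 := 63 | P0:M(63), P1:I, P2:I | bus: BusUpgr
[22] P2: load  L4 | P0:S(94), P1:I, P2:S(94) | bus: none
[23] P1: load  L3 | P0:S(48), P1:S(48), P2:I | bus: BusRd,Flush
[24] P0: store L7 := 81 | P0:M(81), P1:I, P2:I | bus: BusRdX
[25] P0: store L5 := 15 | P0:M(15), P1:I, P2:I | bus: none
[26] P2: load  L1 | P0:I, P1:S(80), P2:S(80) | bus: none

bus = BusRd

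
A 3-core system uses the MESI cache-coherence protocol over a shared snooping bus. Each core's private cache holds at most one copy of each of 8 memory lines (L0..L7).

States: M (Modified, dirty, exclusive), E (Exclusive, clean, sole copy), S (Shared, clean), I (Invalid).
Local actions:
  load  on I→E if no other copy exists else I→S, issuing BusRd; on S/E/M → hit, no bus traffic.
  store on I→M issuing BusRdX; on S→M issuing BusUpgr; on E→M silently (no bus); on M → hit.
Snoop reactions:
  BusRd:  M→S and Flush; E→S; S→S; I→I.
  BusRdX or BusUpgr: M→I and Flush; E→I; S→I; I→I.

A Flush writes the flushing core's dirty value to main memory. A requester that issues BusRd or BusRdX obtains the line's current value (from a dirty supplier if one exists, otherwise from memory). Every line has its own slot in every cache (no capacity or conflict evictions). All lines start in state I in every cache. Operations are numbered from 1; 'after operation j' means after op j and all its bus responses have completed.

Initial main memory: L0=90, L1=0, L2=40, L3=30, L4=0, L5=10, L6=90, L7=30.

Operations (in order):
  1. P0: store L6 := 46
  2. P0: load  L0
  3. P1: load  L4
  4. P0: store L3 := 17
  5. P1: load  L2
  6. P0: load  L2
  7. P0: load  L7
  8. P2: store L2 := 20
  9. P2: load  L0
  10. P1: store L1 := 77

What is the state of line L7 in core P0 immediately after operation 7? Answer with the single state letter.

state = E

[1] P0: store L6 := 46 | P0:M(46), P1:I, P2:I | bus: BusRdX
[2] P0: load  L0 | P0:E(90), P1:I, P2:I | bus: BusRd
[3] P1: load  L4 | P0:I, P1:E(0), P2:I | bus: BusRd
[4] P0: store L3 := 17 | P0:M(17), P1:I, P2:I | bus: BusRdX
[5] P1: load  L2 | P0:I, P1:E(40), P2:I | bus: BusRd
[6] P0: load  L2 | P0:S(40), P1:S(40), P2:I | bus: BusRd
[7] P0: load  L7 | P0:E(30), P1:I, P2:I | bus: BusRd
[8] P2: store L2 := 20 | P0:I, P1:I, P2:M(20) | bus: BusRdX
[9] P2: load  L0 | P0:S(90), P1:I, P2:S(90) | bus: BusRd
[10] P1: store L1 := 77 | P0:I, P1:M(77), P2:I | bus: BusRdX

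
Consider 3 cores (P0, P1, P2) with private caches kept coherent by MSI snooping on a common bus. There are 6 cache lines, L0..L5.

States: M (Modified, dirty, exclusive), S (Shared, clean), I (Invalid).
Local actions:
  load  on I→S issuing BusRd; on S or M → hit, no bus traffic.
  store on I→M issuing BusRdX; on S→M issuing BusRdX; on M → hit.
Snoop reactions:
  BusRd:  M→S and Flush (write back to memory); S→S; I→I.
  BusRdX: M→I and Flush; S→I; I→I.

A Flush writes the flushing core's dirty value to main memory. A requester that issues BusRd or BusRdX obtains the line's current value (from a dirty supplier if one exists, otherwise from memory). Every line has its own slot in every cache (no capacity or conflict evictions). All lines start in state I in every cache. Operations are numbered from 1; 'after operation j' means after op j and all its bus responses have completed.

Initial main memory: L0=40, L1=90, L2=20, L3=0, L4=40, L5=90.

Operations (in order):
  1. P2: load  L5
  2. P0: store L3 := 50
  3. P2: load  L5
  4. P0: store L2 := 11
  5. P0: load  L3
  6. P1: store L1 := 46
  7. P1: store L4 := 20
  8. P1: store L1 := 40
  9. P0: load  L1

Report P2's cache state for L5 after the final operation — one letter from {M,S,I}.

step 1: P2: load  L5  ⟶  IIS  (L5)  txn=BusRd  M[L5]=90
step 2: P0: store L3 := 50  ⟶  MII  (L3)  txn=BusRdX  M[L3]=0
step 3: P2: load  L5  ⟶  IIS  (L5)  txn=∅  M[L5]=90
step 4: P0: store L2 := 11  ⟶  MII  (L2)  txn=BusRdX  M[L2]=20
step 5: P0: load  L3  ⟶  MII  (L3)  txn=∅  M[L3]=0
step 6: P1: store L1 := 46  ⟶  IMI  (L1)  txn=BusRdX  M[L1]=90
step 7: P1: store L4 := 20  ⟶  IMI  (L4)  txn=BusRdX  M[L4]=40
step 8: P1: store L1 := 40  ⟶  IMI  (L1)  txn=∅  M[L1]=90
step 9: P0: load  L1  ⟶  SSI  (L1)  txn=BusRd+Flush  M[L1]=40

state = S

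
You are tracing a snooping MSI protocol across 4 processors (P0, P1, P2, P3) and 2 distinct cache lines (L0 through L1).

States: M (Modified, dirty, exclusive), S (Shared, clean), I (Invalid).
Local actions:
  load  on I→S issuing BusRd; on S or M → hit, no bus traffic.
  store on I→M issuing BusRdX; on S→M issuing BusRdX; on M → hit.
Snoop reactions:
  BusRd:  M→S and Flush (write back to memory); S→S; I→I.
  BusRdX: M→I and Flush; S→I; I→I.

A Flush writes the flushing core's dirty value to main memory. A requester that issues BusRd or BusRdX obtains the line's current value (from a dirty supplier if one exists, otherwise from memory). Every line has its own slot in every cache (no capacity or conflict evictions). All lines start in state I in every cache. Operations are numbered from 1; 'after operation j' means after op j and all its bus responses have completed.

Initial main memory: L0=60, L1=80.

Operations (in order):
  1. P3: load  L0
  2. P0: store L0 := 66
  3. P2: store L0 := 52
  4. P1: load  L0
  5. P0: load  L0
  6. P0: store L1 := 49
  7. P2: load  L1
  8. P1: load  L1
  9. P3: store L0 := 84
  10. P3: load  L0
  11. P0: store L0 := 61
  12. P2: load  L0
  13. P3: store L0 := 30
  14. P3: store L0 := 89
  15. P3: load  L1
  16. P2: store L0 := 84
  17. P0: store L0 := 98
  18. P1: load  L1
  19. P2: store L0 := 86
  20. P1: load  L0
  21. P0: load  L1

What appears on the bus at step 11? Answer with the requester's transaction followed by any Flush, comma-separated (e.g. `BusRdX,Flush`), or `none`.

bus = BusRdX,Flush

step 1: P3: load  L0  ⟶  IIIS  (L0)  txn=BusRd  M[L0]=60
step 2: P0: store L0 := 66  ⟶  MIII  (L0)  txn=BusRdX  M[L0]=60
step 3: P2: store L0 := 52  ⟶  IIMI  (L0)  txn=BusRdX+Flush  M[L0]=66
step 4: P1: load  L0  ⟶  ISSI  (L0)  txn=BusRd+Flush  M[L0]=52
step 5: P0: load  L0  ⟶  SSSI  (L0)  txn=BusRd  M[L0]=52
step 6: P0: store L1 := 49  ⟶  MIII  (L1)  txn=BusRdX  M[L1]=80
step 7: P2: load  L1  ⟶  SISI  (L1)  txn=BusRd+Flush  M[L1]=49
step 8: P1: load  L1  ⟶  SSSI  (L1)  txn=BusRd  M[L1]=49
step 9: P3: store L0 := 84  ⟶  IIIM  (L0)  txn=BusRdX  M[L0]=52
step 10: P3: load  L0  ⟶  IIIM  (L0)  txn=∅  M[L0]=52
step 11: P0: store L0 := 61  ⟶  MIII  (L0)  txn=BusRdX+Flush  M[L0]=84
step 12: P2: load  L0  ⟶  SISI  (L0)  txn=BusRd+Flush  M[L0]=61
step 13: P3: store L0 := 30  ⟶  IIIM  (L0)  txn=BusRdX  M[L0]=61
step 14: P3: store L0 := 89  ⟶  IIIM  (L0)  txn=∅  M[L0]=61
step 15: P3: load  L1  ⟶  SSSS  (L1)  txn=BusRd  M[L1]=49
step 16: P2: store L0 := 84  ⟶  IIMI  (L0)  txn=BusRdX+Flush  M[L0]=89
step 17: P0: store L0 := 98  ⟶  MIII  (L0)  txn=BusRdX+Flush  M[L0]=84
step 18: P1: load  L1  ⟶  SSSS  (L1)  txn=∅  M[L1]=49
step 19: P2: store L0 := 86  ⟶  IIMI  (L0)  txn=BusRdX+Flush  M[L0]=98
step 20: P1: load  L0  ⟶  ISSI  (L0)  txn=BusRd+Flush  M[L0]=86
step 21: P0: load  L1  ⟶  SSSS  (L1)  txn=∅  M[L1]=49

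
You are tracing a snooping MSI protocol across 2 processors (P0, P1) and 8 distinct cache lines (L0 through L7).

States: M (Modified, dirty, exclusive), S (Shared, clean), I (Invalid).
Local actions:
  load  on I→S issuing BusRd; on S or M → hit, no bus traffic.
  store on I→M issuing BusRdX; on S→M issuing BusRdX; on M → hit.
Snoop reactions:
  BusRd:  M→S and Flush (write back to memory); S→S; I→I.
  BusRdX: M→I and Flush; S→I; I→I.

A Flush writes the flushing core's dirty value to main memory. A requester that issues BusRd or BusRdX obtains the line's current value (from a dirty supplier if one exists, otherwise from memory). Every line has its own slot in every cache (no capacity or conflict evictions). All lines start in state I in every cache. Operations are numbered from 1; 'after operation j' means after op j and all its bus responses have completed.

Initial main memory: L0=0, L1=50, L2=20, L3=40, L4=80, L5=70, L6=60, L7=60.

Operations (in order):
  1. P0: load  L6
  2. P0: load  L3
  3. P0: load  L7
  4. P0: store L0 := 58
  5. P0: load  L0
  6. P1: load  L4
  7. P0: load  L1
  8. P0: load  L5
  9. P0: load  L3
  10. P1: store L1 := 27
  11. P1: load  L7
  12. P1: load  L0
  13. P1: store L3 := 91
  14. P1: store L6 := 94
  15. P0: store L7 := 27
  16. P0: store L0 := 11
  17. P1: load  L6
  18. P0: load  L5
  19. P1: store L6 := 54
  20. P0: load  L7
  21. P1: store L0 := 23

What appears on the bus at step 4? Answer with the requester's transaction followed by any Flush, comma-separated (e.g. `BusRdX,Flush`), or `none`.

bus = BusRdX

step 1: P0: load  L6  ⟶  SI  (L6)  txn=BusRd  M[L6]=60
step 2: P0: load  L3  ⟶  SI  (L3)  txn=BusRd  M[L3]=40
step 3: P0: load  L7  ⟶  SI  (L7)  txn=BusRd  M[L7]=60
step 4: P0: store L0 := 58  ⟶  MI  (L0)  txn=BusRdX  M[L0]=0
step 5: P0: load  L0  ⟶  MI  (L0)  txn=∅  M[L0]=0
step 6: P1: load  L4  ⟶  IS  (L4)  txn=BusRd  M[L4]=80
step 7: P0: load  L1  ⟶  SI  (L1)  txn=BusRd  M[L1]=50
step 8: P0: load  L5  ⟶  SI  (L5)  txn=BusRd  M[L5]=70
step 9: P0: load  L3  ⟶  SI  (L3)  txn=∅  M[L3]=40
step 10: P1: store L1 := 27  ⟶  IM  (L1)  txn=BusRdX  M[L1]=50
step 11: P1: load  L7  ⟶  SS  (L7)  txn=BusRd  M[L7]=60
step 12: P1: load  L0  ⟶  SS  (L0)  txn=BusRd+Flush  M[L0]=58
step 13: P1: store L3 := 91  ⟶  IM  (L3)  txn=BusRdX  M[L3]=40
step 14: P1: store L6 := 94  ⟶  IM  (L6)  txn=BusRdX  M[L6]=60
step 15: P0: store L7 := 27  ⟶  MI  (L7)  txn=BusRdX  M[L7]=60
step 16: P0: store L0 := 11  ⟶  MI  (L0)  txn=BusRdX  M[L0]=58
step 17: P1: load  L6  ⟶  IM  (L6)  txn=∅  M[L6]=60
step 18: P0: load  L5  ⟶  SI  (L5)  txn=∅  M[L5]=70
step 19: P1: store L6 := 54  ⟶  IM  (L6)  txn=∅  M[L6]=60
step 20: P0: load  L7  ⟶  MI  (L7)  txn=∅  M[L7]=60
step 21: P1: store L0 := 23  ⟶  IM  (L0)  txn=BusRdX+Flush  M[L0]=11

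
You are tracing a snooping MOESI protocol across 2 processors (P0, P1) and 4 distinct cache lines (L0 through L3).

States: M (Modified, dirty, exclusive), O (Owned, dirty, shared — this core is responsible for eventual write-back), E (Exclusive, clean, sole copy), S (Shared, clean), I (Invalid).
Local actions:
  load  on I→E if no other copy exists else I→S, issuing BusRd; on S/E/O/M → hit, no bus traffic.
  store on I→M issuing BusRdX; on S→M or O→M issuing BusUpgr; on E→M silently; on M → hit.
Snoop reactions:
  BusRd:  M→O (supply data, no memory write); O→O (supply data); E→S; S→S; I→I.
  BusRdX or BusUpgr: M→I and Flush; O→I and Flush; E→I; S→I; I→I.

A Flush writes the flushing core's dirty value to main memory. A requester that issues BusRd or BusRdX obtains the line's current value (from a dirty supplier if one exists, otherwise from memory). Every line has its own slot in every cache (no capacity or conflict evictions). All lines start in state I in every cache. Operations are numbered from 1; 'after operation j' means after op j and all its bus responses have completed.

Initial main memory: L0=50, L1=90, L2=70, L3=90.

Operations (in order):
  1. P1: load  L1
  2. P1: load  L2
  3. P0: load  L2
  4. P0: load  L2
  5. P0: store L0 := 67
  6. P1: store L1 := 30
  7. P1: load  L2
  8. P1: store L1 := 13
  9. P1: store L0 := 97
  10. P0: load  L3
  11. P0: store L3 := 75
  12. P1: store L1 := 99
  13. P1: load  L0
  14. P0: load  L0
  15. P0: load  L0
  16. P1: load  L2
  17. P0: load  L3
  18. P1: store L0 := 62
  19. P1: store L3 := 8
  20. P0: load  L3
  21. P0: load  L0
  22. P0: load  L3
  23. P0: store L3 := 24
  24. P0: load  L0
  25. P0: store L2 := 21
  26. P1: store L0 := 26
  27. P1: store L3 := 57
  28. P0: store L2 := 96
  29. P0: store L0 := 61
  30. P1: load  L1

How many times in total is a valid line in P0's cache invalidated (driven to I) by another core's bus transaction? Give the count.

[1] P1: load  L1 | P0:I, P1:E(90) | bus: BusRd
[2] P1: load  L2 | P0:I, P1:E(70) | bus: BusRd
[3] P0: load  L2 | P0:S(70), P1:S(70) | bus: BusRd
[4] P0: load  L2 | P0:S(70), P1:S(70) | bus: none
[5] P0: store L0 := 67 | P0:M(67), P1:I | bus: BusRdX
[6] P1: store L1 := 30 | P0:I, P1:M(30) | bus: none
[7] P1: load  L2 | P0:S(70), P1:S(70) | bus: none
[8] P1: store L1 := 13 | P0:I, P1:M(13) | bus: none
[9] P1: store L0 := 97 | P0:I, P1:M(97) | bus: BusRdX,Flush
[10] P0: load  L3 | P0:E(90), P1:I | bus: BusRd
[11] P0: store L3 := 75 | P0:M(75), P1:I | bus: none
[12] P1: store L1 := 99 | P0:I, P1:M(99) | bus: none
[13] P1: load  L0 | P0:I, P1:M(97) | bus: none
[14] P0: load  L0 | P0:S(97), P1:O(97) | bus: BusRd
[15] P0: load  L0 | P0:S(97), P1:O(97) | bus: none
[16] P1: load  L2 | P0:S(70), P1:S(70) | bus: none
[17] P0: load  L3 | P0:M(75), P1:I | bus: none
[18] P1: store L0 := 62 | P0:I, P1:M(62) | bus: BusUpgr
[19] P1: store L3 := 8 | P0:I, P1:M(8) | bus: BusRdX,Flush
[20] P0: load  L3 | P0:S(8), P1:O(8) | bus: BusRd
[21] P0: load  L0 | P0:S(62), P1:O(62) | bus: BusRd
[22] P0: load  L3 | P0:S(8), P1:O(8) | bus: none
[23] P0: store L3 := 24 | P0:M(24), P1:I | bus: BusUpgr,Flush
[24] P0: load  L0 | P0:S(62), P1:O(62) | bus: none
[25] P0: store L2 := 21 | P0:M(21), P1:I | bus: BusUpgr
[26] P1: store L0 := 26 | P0:I, P1:M(26) | bus: BusUpgr
[27] P1: store L3 := 57 | P0:I, P1:M(57) | bus: BusRdX,Flush
[28] P0: store L2 := 96 | P0:M(96), P1:I | bus: none
[29] P0: store L0 := 61 | P0:M(61), P1:I | bus: BusRdX,Flush
[30] P1: load  L1 | P0:I, P1:M(99) | bus: none

invalidations = 5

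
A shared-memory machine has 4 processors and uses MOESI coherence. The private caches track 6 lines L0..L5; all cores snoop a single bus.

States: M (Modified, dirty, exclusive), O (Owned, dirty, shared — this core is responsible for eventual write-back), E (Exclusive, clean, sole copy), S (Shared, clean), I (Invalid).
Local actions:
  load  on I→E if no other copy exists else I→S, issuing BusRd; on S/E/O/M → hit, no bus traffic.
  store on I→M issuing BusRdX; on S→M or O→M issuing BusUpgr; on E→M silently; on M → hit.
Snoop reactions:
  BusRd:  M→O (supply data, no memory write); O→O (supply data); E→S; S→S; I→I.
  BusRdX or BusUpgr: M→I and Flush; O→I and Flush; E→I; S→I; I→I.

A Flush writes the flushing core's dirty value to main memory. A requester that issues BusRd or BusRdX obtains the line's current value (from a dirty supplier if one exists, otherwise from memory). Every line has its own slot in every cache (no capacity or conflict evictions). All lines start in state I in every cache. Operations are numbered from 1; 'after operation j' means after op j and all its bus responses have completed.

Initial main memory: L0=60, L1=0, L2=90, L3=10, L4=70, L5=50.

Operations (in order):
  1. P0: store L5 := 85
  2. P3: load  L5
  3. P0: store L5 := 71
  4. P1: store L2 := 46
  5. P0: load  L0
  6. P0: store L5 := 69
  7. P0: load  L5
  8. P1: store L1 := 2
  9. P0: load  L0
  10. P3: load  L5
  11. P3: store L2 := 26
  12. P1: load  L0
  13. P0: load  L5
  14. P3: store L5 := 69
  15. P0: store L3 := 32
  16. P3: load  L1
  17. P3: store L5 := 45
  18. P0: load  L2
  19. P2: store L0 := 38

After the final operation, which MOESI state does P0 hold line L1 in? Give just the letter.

state = I

1. P0: store L5 := 85  bus=[BusRdX]  L5: P0=M P1=I P2=I P3=I  mem[L5]=50
2. P3: load  L5  bus=[BusRd]  L5: P0=O P1=I P2=I P3=S  mem[L5]=50
3. P0: store L5 := 71  bus=[BusUpgr]  L5: P0=M P1=I P2=I P3=I  mem[L5]=50
4. P1: store L2 := 46  bus=[BusRdX]  L2: P0=I P1=M P2=I P3=I  mem[L2]=90
5. P0: load  L0  bus=[BusRd]  L0: P0=E P1=I P2=I P3=I  mem[L0]=60
6. P0: store L5 := 69  bus=[-]  L5: P0=M P1=I P2=I P3=I  mem[L5]=50
7. P0: load  L5  bus=[-]  L5: P0=M P1=I P2=I P3=I  mem[L5]=50
8. P1: store L1 := 2  bus=[BusRdX]  L1: P0=I P1=M P2=I P3=I  mem[L1]=0
9. P0: load  L0  bus=[-]  L0: P0=E P1=I P2=I P3=I  mem[L0]=60
10. P3: load  L5  bus=[BusRd]  L5: P0=O P1=I P2=I P3=S  mem[L5]=50
11. P3: store L2 := 26  bus=[BusRdX,Flush]  L2: P0=I P1=I P2=I P3=M  mem[L2]=46
12. P1: load  L0  bus=[BusRd]  L0: P0=S P1=S P2=I P3=I  mem[L0]=60
13. P0: load  L5  bus=[-]  L5: P0=O P1=I P2=I P3=S  mem[L5]=50
14. P3: store L5 := 69  bus=[BusUpgr,Flush]  L5: P0=I P1=I P2=I P3=M  mem[L5]=69
15. P0: store L3 := 32  bus=[BusRdX]  L3: P0=M P1=I P2=I P3=I  mem[L3]=10
16. P3: load  L1  bus=[BusRd]  L1: P0=I P1=O P2=I P3=S  mem[L1]=0
17. P3: store L5 := 45  bus=[-]  L5: P0=I P1=I P2=I P3=M  mem[L5]=69
18. P0: load  L2  bus=[BusRd]  L2: P0=S P1=I P2=I P3=O  mem[L2]=46
19. P2: store L0 := 38  bus=[BusRdX]  L0: P0=I P1=I P2=M P3=I  mem[L0]=60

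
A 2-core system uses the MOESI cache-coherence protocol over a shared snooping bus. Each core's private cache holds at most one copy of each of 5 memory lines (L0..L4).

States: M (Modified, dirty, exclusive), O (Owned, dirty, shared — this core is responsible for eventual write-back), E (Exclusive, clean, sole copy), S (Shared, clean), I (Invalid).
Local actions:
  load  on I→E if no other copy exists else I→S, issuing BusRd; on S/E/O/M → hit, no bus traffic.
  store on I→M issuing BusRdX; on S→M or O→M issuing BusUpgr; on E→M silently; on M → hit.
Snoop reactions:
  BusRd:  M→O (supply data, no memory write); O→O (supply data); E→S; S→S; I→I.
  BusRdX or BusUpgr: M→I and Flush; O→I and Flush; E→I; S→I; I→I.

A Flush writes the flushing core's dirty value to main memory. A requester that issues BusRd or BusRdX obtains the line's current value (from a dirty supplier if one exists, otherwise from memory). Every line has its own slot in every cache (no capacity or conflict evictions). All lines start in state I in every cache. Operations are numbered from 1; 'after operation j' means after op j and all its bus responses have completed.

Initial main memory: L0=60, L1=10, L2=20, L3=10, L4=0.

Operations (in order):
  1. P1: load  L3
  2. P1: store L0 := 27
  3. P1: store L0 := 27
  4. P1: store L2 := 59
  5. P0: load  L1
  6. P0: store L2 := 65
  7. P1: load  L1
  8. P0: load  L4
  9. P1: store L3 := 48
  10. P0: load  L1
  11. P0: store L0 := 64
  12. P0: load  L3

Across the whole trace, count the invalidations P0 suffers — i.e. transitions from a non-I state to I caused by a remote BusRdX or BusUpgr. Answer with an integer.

invalidations = 0

  op1 P1: load  L3 → I/E on L3; bus BusRd; mem=10
  op2 P1: store L0 := 27 → I/M on L0; bus BusRdX; mem=60
  op3 P1: store L0 := 27 → I/M on L0; bus (none); mem=60
  op4 P1: store L2 := 59 → I/M on L2; bus BusRdX; mem=20
  op5 P0: load  L1 → E/I on L1; bus BusRd; mem=10
  op6 P0: store L2 := 65 → M/I on L2; bus BusRdX Flush; mem=59
  op7 P1: load  L1 → S/S on L1; bus BusRd; mem=10
  op8 P0: load  L4 → E/I on L4; bus BusRd; mem=0
  op9 P1: store L3 := 48 → I/M on L3; bus (none); mem=10
  op10 P0: load  L1 → S/S on L1; bus (none); mem=10
  op11 P0: store L0 := 64 → M/I on L0; bus BusRdX Flush; mem=27
  op12 P0: load  L3 → S/O on L3; bus BusRd; mem=10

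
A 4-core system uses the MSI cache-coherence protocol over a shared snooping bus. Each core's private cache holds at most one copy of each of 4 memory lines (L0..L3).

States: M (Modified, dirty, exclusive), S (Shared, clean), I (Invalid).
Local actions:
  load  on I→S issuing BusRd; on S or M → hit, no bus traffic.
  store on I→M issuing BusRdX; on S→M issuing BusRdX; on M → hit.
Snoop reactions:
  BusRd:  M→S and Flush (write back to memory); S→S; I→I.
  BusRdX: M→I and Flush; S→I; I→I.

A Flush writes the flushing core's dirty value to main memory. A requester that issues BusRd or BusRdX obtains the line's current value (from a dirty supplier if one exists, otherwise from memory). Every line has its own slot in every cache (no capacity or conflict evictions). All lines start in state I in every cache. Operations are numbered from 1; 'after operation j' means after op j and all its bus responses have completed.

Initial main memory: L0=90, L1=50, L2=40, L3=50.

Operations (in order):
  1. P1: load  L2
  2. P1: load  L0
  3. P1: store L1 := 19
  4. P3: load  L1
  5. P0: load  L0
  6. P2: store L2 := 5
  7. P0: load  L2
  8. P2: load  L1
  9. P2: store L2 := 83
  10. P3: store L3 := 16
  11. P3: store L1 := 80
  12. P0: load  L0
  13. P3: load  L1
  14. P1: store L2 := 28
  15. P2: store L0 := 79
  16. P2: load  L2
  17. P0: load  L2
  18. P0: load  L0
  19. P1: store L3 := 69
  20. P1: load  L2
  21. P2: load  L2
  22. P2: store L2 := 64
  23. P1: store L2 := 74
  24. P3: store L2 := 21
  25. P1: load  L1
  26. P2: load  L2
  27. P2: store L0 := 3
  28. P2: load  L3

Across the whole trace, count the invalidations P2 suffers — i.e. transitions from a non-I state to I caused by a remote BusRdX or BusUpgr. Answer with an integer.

  op1 P1: load  L2 → I/S/I/I on L2; bus BusRd; mem=40
  op2 P1: load  L0 → I/S/I/I on L0; bus BusRd; mem=90
  op3 P1: store L1 := 19 → I/M/I/I on L1; bus BusRdX; mem=50
  op4 P3: load  L1 → I/S/I/S on L1; bus BusRd Flush; mem=19
  op5 P0: load  L0 → S/S/I/I on L0; bus BusRd; mem=90
  op6 P2: store L2 := 5 → I/I/M/I on L2; bus BusRdX; mem=40
  op7 P0: load  L2 → S/I/S/I on L2; bus BusRd Flush; mem=5
  op8 P2: load  L1 → I/S/S/S on L1; bus BusRd; mem=19
  op9 P2: store L2 := 83 → I/I/M/I on L2; bus BusRdX; mem=5
  op10 P3: store L3 := 16 → I/I/I/M on L3; bus BusRdX; mem=50
  op11 P3: store L1 := 80 → I/I/I/M on L1; bus BusRdX; mem=19
  op12 P0: load  L0 → S/S/I/I on L0; bus (none); mem=90
  op13 P3: load  L1 → I/I/I/M on L1; bus (none); mem=19
  op14 P1: store L2 := 28 → I/M/I/I on L2; bus BusRdX Flush; mem=83
  op15 P2: store L0 := 79 → I/I/M/I on L0; bus BusRdX; mem=90
  op16 P2: load  L2 → I/S/S/I on L2; bus BusRd Flush; mem=28
  op17 P0: load  L2 → S/S/S/I on L2; bus BusRd; mem=28
  op18 P0: load  L0 → S/I/S/I on L0; bus BusRd Flush; mem=79
  op19 P1: store L3 := 69 → I/M/I/I on L3; bus BusRdX Flush; mem=16
  op20 P1: load  L2 → S/S/S/I on L2; bus (none); mem=28
  op21 P2: load  L2 → S/S/S/I on L2; bus (none); mem=28
  op22 P2: store L2 := 64 → I/I/M/I on L2; bus BusRdX; mem=28
  op23 P1: store L2 := 74 → I/M/I/I on L2; bus BusRdX Flush; mem=64
  op24 P3: store L2 := 21 → I/I/I/M on L2; bus BusRdX Flush; mem=74
  op25 P1: load  L1 → I/S/I/S on L1; bus BusRd Flush; mem=80
  op26 P2: load  L2 → I/I/S/S on L2; bus BusRd Flush; mem=21
  op27 P2: store L0 := 3 → I/I/M/I on L0; bus BusRdX; mem=79
  op28 P2: load  L3 → I/S/S/I on L3; bus BusRd Flush; mem=69

invalidations = 3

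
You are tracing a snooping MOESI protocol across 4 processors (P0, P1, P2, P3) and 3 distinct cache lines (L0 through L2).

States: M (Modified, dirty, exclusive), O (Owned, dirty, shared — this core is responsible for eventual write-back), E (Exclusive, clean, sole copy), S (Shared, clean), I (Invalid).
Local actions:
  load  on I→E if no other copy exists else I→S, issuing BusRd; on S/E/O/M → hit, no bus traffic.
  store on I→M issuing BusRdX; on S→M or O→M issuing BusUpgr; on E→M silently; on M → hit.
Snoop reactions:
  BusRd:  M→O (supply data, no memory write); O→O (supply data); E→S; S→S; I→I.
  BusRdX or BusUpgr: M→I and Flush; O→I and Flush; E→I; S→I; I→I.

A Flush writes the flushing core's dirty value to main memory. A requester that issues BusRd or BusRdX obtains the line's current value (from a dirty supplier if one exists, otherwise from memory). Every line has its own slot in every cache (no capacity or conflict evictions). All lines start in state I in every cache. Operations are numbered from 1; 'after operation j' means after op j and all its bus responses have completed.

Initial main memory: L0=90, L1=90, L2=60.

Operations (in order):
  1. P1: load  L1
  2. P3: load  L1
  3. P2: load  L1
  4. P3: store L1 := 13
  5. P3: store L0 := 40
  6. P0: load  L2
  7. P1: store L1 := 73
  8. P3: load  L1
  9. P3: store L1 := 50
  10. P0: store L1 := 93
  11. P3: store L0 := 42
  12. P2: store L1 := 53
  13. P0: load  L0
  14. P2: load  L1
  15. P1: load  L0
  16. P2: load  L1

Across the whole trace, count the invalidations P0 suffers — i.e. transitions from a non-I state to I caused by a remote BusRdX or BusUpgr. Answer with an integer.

  op1 P1: load  L1 → I/E/I/I on L1; bus BusRd; mem=90
  op2 P3: load  L1 → I/S/I/S on L1; bus BusRd; mem=90
  op3 P2: load  L1 → I/S/S/S on L1; bus BusRd; mem=90
  op4 P3: store L1 := 13 → I/I/I/M on L1; bus BusUpgr; mem=90
  op5 P3: store L0 := 40 → I/I/I/M on L0; bus BusRdX; mem=90
  op6 P0: load  L2 → E/I/I/I on L2; bus BusRd; mem=60
  op7 P1: store L1 := 73 → I/M/I/I on L1; bus BusRdX Flush; mem=13
  op8 P3: load  L1 → I/O/I/S on L1; bus BusRd; mem=13
  op9 P3: store L1 := 50 → I/I/I/M on L1; bus BusUpgr Flush; mem=73
  op10 P0: store L1 := 93 → M/I/I/I on L1; bus BusRdX Flush; mem=50
  op11 P3: store L0 := 42 → I/I/I/M on L0; bus (none); mem=90
  op12 P2: store L1 := 53 → I/I/M/I on L1; bus BusRdX Flush; mem=93
  op13 P0: load  L0 → S/I/I/O on L0; bus BusRd; mem=90
  op14 P2: load  L1 → I/I/M/I on L1; bus (none); mem=93
  op15 P1: load  L0 → S/S/I/O on L0; bus BusRd; mem=90
  op16 P2: load  L1 → I/I/M/I on L1; bus (none); mem=93

invalidations = 1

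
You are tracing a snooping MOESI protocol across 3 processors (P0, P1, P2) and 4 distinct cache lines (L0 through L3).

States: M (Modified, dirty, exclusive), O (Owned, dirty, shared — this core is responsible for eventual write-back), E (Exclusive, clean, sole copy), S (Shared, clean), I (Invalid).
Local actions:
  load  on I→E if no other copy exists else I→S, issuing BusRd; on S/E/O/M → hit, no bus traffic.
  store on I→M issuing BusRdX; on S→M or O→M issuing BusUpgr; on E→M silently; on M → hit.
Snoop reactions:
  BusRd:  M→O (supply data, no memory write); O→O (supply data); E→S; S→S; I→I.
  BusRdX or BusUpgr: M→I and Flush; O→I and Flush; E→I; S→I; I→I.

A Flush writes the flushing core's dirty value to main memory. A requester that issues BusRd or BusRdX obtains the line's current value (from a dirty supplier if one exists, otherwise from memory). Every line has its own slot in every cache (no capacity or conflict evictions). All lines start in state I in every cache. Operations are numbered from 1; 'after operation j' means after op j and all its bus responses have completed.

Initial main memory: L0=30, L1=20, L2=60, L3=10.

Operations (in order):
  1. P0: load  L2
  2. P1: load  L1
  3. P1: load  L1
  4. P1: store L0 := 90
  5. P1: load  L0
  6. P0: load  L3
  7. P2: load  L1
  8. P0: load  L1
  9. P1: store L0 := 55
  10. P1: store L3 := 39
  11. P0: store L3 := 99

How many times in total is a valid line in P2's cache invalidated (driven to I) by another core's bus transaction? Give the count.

invalidations = 0

[1] P0: load  L2 | P0:E(60), P1:I, P2:I | bus: BusRd
[2] P1: load  L1 | P0:I, P1:E(20), P2:I | bus: BusRd
[3] P1: load  L1 | P0:I, P1:E(20), P2:I | bus: none
[4] P1: store L0 := 90 | P0:I, P1:M(90), P2:I | bus: BusRdX
[5] P1: load  L0 | P0:I, P1:M(90), P2:I | bus: none
[6] P0: load  L3 | P0:E(10), P1:I, P2:I | bus: BusRd
[7] P2: load  L1 | P0:I, P1:S(20), P2:S(20) | bus: BusRd
[8] P0: load  L1 | P0:S(20), P1:S(20), P2:S(20) | bus: BusRd
[9] P1: store L0 := 55 | P0:I, P1:M(55), P2:I | bus: none
[10] P1: store L3 := 39 | P0:I, P1:M(39), P2:I | bus: BusRdX
[11] P0: store L3 := 99 | P0:M(99), P1:I, P2:I | bus: BusRdX,Flush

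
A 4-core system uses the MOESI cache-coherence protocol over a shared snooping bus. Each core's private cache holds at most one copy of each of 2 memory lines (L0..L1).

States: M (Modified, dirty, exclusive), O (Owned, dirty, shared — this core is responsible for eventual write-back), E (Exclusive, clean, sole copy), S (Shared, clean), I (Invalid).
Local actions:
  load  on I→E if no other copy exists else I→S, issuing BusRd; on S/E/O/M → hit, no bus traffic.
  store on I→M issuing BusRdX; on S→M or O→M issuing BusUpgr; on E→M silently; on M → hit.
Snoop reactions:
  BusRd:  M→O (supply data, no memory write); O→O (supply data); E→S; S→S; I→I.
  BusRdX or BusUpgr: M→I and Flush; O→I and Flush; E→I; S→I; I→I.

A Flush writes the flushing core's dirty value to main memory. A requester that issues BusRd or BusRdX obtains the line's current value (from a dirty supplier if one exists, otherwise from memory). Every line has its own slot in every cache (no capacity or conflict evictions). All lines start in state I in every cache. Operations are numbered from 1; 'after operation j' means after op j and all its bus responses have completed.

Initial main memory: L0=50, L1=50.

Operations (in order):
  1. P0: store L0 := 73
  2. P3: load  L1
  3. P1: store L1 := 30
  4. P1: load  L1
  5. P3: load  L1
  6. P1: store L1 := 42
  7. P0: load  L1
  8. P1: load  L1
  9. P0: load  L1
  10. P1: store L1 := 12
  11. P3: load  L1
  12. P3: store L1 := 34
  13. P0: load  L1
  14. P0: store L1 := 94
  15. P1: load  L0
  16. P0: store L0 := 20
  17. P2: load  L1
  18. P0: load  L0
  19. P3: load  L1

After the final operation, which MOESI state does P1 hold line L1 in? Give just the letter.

state = I

  op1 P0: store L0 := 73 → M/I/I/I on L0; bus BusRdX; mem=50
  op2 P3: load  L1 → I/I/I/E on L1; bus BusRd; mem=50
  op3 P1: store L1 := 30 → I/M/I/I on L1; bus BusRdX; mem=50
  op4 P1: load  L1 → I/M/I/I on L1; bus (none); mem=50
  op5 P3: load  L1 → I/O/I/S on L1; bus BusRd; mem=50
  op6 P1: store L1 := 42 → I/M/I/I on L1; bus BusUpgr; mem=50
  op7 P0: load  L1 → S/O/I/I on L1; bus BusRd; mem=50
  op8 P1: load  L1 → S/O/I/I on L1; bus (none); mem=50
  op9 P0: load  L1 → S/O/I/I on L1; bus (none); mem=50
  op10 P1: store L1 := 12 → I/M/I/I on L1; bus BusUpgr; mem=50
  op11 P3: load  L1 → I/O/I/S on L1; bus BusRd; mem=50
  op12 P3: store L1 := 34 → I/I/I/M on L1; bus BusUpgr Flush; mem=12
  op13 P0: load  L1 → S/I/I/O on L1; bus BusRd; mem=12
  op14 P0: store L1 := 94 → M/I/I/I on L1; bus BusUpgr Flush; mem=34
  op15 P1: load  L0 → O/S/I/I on L0; bus BusRd; mem=50
  op16 P0: store L0 := 20 → M/I/I/I on L0; bus BusUpgr; mem=50
  op17 P2: load  L1 → O/I/S/I on L1; bus BusRd; mem=34
  op18 P0: load  L0 → M/I/I/I on L0; bus (none); mem=50
  op19 P3: load  L1 → O/I/S/S on L1; bus BusRd; mem=34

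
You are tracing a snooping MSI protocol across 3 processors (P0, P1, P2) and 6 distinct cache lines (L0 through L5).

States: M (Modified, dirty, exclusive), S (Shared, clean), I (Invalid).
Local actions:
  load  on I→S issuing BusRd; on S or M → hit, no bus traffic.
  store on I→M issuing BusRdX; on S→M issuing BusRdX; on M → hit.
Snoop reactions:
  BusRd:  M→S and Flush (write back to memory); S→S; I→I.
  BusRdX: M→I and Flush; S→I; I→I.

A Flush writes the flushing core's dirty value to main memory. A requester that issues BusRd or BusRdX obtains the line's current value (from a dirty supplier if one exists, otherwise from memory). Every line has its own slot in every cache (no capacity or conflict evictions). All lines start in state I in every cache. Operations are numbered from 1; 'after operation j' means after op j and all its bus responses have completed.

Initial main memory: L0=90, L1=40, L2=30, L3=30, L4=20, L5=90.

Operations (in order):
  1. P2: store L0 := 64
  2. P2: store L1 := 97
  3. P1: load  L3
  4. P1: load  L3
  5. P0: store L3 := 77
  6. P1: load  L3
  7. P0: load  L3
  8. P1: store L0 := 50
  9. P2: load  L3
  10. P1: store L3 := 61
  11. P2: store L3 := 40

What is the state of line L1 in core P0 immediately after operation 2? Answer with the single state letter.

1. P2: store L0 := 64  bus=[BusRdX]  L0: P0=I P1=I P2=M  mem[L0]=90
2. P2: store L1 := 97  bus=[BusRdX]  L1: P0=I P1=I P2=M  mem[L1]=40
3. P1: load  L3  bus=[BusRd]  L3: P0=I P1=S P2=I  mem[L3]=30
4. P1: load  L3  bus=[-]  L3: P0=I P1=S P2=I  mem[L3]=30
5. P0: store L3 := 77  bus=[BusRdX]  L3: P0=M P1=I P2=I  mem[L3]=30
6. P1: load  L3  bus=[BusRd,Flush]  L3: P0=S P1=S P2=I  mem[L3]=77
7. P0: load  L3  bus=[-]  L3: P0=S P1=S P2=I  mem[L3]=77
8. P1: store L0 := 50  bus=[BusRdX,Flush]  L0: P0=I P1=M P2=I  mem[L0]=64
9. P2: load  L3  bus=[BusRd]  L3: P0=S P1=S P2=S  mem[L3]=77
10. P1: store L3 := 61  bus=[BusRdX]  L3: P0=I P1=M P2=I  mem[L3]=77
11. P2: store L3 := 40  bus=[BusRdX,Flush]  L3: P0=I P1=I P2=M  mem[L3]=61

state = I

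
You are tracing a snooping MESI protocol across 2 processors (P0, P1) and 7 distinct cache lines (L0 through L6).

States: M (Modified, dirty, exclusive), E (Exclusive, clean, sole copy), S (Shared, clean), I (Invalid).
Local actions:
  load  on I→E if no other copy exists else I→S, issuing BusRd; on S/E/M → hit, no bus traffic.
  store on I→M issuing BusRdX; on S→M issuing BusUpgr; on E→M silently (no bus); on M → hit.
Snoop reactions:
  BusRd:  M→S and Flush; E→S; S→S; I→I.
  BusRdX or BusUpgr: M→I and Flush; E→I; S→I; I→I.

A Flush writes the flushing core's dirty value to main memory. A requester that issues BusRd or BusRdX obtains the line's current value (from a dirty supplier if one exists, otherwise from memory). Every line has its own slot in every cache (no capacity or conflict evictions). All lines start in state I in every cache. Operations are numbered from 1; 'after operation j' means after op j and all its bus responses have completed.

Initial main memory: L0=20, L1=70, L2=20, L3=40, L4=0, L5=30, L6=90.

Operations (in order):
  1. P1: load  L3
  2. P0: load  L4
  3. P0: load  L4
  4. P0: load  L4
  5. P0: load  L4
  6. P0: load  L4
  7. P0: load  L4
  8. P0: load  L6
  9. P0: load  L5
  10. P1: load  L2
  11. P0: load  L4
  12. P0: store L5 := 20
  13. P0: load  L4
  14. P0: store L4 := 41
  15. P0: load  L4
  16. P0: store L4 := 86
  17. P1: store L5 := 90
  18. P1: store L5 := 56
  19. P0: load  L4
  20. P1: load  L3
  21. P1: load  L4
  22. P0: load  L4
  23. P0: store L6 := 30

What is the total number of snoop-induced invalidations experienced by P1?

invalidations = 0

1. P1: load  L3  bus=[BusRd]  L3: P0=I P1=E  mem[L3]=40
2. P0: load  L4  bus=[BusRd]  L4: P0=E P1=I  mem[L4]=0
3. P0: load  L4  bus=[-]  L4: P0=E P1=I  mem[L4]=0
4. P0: load  L4  bus=[-]  L4: P0=E P1=I  mem[L4]=0
5. P0: load  L4  bus=[-]  L4: P0=E P1=I  mem[L4]=0
6. P0: load  L4  bus=[-]  L4: P0=E P1=I  mem[L4]=0
7. P0: load  L4  bus=[-]  L4: P0=E P1=I  mem[L4]=0
8. P0: load  L6  bus=[BusRd]  L6: P0=E P1=I  mem[L6]=90
9. P0: load  L5  bus=[BusRd]  L5: P0=E P1=I  mem[L5]=30
10. P1: load  L2  bus=[BusRd]  L2: P0=I P1=E  mem[L2]=20
11. P0: load  L4  bus=[-]  L4: P0=E P1=I  mem[L4]=0
12. P0: store L5 := 20  bus=[-]  L5: P0=M P1=I  mem[L5]=30
13. P0: load  L4  bus=[-]  L4: P0=E P1=I  mem[L4]=0
14. P0: store L4 := 41  bus=[-]  L4: P0=M P1=I  mem[L4]=0
15. P0: load  L4  bus=[-]  L4: P0=M P1=I  mem[L4]=0
16. P0: store L4 := 86  bus=[-]  L4: P0=M P1=I  mem[L4]=0
17. P1: store L5 := 90  bus=[BusRdX,Flush]  L5: P0=I P1=M  mem[L5]=20
18. P1: store L5 := 56  bus=[-]  L5: P0=I P1=M  mem[L5]=20
19. P0: load  L4  bus=[-]  L4: P0=M P1=I  mem[L4]=0
20. P1: load  L3  bus=[-]  L3: P0=I P1=E  mem[L3]=40
21. P1: load  L4  bus=[BusRd,Flush]  L4: P0=S P1=S  mem[L4]=86
22. P0: load  L4  bus=[-]  L4: P0=S P1=S  mem[L4]=86
23. P0: store L6 := 30  bus=[-]  L6: P0=M P1=I  mem[L6]=90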